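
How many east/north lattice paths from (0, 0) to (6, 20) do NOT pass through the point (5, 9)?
Number of paths = 206206

Total paths from (0, 0) to (6, 20): C(26, 6) = 230230. Paths through (5, 9): (paths (0, 0) → (5, 9)) × (paths (5, 9) → (6, 20)) = C(14, 5) · C(12, 1) = 2002 · 12 = 24024. Avoidance count = 230230 − 24024 = 206206.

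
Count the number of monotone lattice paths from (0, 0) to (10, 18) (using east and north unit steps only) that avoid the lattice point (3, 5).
Number of paths = 8781990

Total paths from (0, 0) to (10, 18): C(28, 10) = 13123110. Paths through (3, 5): (paths (0, 0) → (3, 5)) × (paths (3, 5) → (10, 18)) = C(8, 3) · C(20, 7) = 56 · 77520 = 4341120. Avoidance count = 13123110 − 4341120 = 8781990.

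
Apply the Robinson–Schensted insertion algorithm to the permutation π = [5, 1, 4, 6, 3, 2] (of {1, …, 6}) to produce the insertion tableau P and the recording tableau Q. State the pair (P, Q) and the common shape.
P = [1, 2, 6] / [3] / [4] / [5];  Q = [1, 3, 4] / [2] / [5] / [6];  common shape = (3, 1, 1, 1)

Row-insert the values π_1, π_2, … into P one at a time, bumping the leftmost entry strictly greater than the inserted value down to the next row. The recording tableau Q records, in position (i, j), the step at which that cell was added to P.
  Insert 5 (step 1): P = [5];  Q = [1]
  Insert 1 (step 2): P = [1] / [5];  Q = [1] / [2]
  Insert 4 (step 3): P = [1, 4] / [5];  Q = [1, 3] / [2]
  Insert 6 (step 4): P = [1, 4, 6] / [5];  Q = [1, 3, 4] / [2]
  Insert 3 (step 5): P = [1, 3, 6] / [4] / [5];  Q = [1, 3, 4] / [2] / [5]
  Insert 2 (step 6): P = [1, 2, 6] / [3] / [4] / [5];  Q = [1, 3, 4] / [2] / [5] / [6]
Final shape: (3, 1, 1, 1).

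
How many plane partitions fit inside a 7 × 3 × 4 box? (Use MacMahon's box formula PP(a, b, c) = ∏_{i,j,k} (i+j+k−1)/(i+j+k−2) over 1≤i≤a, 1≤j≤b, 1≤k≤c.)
PP(7, 3, 4) = 1557270

Evaluate the triple product over i = 1..7, j = 1..3, k = 1..4. The factors are (2/1) · (3/2) · (4/3) · (5/4) · (3/2) · (4/3) · (5/4) · (6/5) · … (84 factors total). The numerators and denominators telescope so the product is an integer; carrying out the multiplication exactly gives PP(7, 3, 4) = 1557270.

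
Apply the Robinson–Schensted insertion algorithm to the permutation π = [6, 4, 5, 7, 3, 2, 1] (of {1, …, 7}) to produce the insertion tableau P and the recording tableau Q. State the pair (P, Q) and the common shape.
P = [1, 5, 7] / [2] / [3] / [4] / [6];  Q = [1, 3, 4] / [2] / [5] / [6] / [7];  common shape = (3, 1, 1, 1, 1)

Row-insert the values π_1, π_2, … into P one at a time, bumping the leftmost entry strictly greater than the inserted value down to the next row. The recording tableau Q records, in position (i, j), the step at which that cell was added to P.
  Insert 6 (step 1): P = [6];  Q = [1]
  Insert 4 (step 2): P = [4] / [6];  Q = [1] / [2]
  Insert 5 (step 3): P = [4, 5] / [6];  Q = [1, 3] / [2]
  Insert 7 (step 4): P = [4, 5, 7] / [6];  Q = [1, 3, 4] / [2]
  Insert 3 (step 5): P = [3, 5, 7] / [4] / [6];  Q = [1, 3, 4] / [2] / [5]
  Insert 2 (step 6): P = [2, 5, 7] / [3] / [4] / [6];  Q = [1, 3, 4] / [2] / [5] / [6]
  Insert 1 (step 7): P = [1, 5, 7] / [2] / [3] / [4] / [6];  Q = [1, 3, 4] / [2] / [5] / [6] / [7]
Final shape: (3, 1, 1, 1, 1).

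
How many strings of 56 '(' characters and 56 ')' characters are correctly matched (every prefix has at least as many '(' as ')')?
C_56 = 6852456927844873497549658464312

These balanced parentheses are counted by the Catalan number C_n = (1/(n + 1)) · C(2n, n). For n = 56: C_56 = (1/57) · C(112, 56) = 390590044887157789360330532465784/57 = 6852456927844873497549658464312.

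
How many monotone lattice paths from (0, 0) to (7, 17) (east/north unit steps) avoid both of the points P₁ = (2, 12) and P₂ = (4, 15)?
Number of paths = 293512

Inclusion–exclusion. Total paths: C(24, 7) = 346104. Through P₁: C(14, 2)·C(10, 5) = 22932. Through P₂: C(19, 4)·C(5, 3) = 38760. Since P₁ is strictly southwest of P₂, a monotone path through both must visit P₁ then P₂; paths through both = C(14, 2)·C(5, 2)·C(5, 3) = 9100. Avoid both = 346104 − 22932 − 38760 + 9100 = 293512.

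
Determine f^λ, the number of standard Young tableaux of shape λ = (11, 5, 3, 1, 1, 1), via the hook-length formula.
# SYT of shape (11, 5, 3, 1, 1, 1) = 396070675

Hook-length formula: f^λ = n! / Π hook(c), product over all cells c of the Young diagram. For λ = (11, 5, 3, 1, 1, 1), n = 22 boxes. Hook lengths by row (left-to-right, top-to-bottom): [16, 12, 11, 9, 8, 6, 5, 4, 3, 2, 1]; [9, 5, 4, 2, 1]; [6, 2, 1]; [3]; [2]; [1]. Product of hooks = 2837879193600. So f^λ = 22! / 2837879193600 = 1124000727777607680000 / 2837879193600 = 396070675.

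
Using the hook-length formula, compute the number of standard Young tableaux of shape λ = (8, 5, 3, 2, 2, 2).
# SYT of shape (8, 5, 3, 2, 2, 2) = 2010820350

Hook-length formula: f^λ = n! / Π hook(c), product over all cells c of the Young diagram. For λ = (8, 5, 3, 2, 2, 2), n = 22 boxes. Hook lengths by row (left-to-right, top-to-bottom): [13, 12, 8, 6, 5, 3, 2, 1]; [9, 8, 4, 2, 1]; [6, 5, 1]; [4, 3]; [3, 2]; [2, 1]. Product of hooks = 558976204800. So f^λ = 22! / 558976204800 = 1124000727777607680000 / 558976204800 = 2010820350.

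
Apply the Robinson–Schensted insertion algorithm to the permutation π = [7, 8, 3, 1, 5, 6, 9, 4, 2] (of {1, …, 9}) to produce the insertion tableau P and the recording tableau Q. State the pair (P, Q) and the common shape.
P = [1, 2, 6, 9] / [3, 4] / [5, 8] / [7];  Q = [1, 2, 6, 7] / [3, 5] / [4, 8] / [9];  common shape = (4, 2, 2, 1)

Row-insert the values π_1, π_2, … into P one at a time, bumping the leftmost entry strictly greater than the inserted value down to the next row. The recording tableau Q records, in position (i, j), the step at which that cell was added to P.
  Insert 7 (step 1): P = [7];  Q = [1]
  Insert 8 (step 2): P = [7, 8];  Q = [1, 2]
  Insert 3 (step 3): P = [3, 8] / [7];  Q = [1, 2] / [3]
  Insert 1 (step 4): P = [1, 8] / [3] / [7];  Q = [1, 2] / [3] / [4]
  Insert 5 (step 5): P = [1, 5] / [3, 8] / [7];  Q = [1, 2] / [3, 5] / [4]
  Insert 6 (step 6): P = [1, 5, 6] / [3, 8] / [7];  Q = [1, 2, 6] / [3, 5] / [4]
  Insert 9 (step 7): P = [1, 5, 6, 9] / [3, 8] / [7];  Q = [1, 2, 6, 7] / [3, 5] / [4]
  Insert 4 (step 8): P = [1, 4, 6, 9] / [3, 5] / [7, 8];  Q = [1, 2, 6, 7] / [3, 5] / [4, 8]
  Insert 2 (step 9): P = [1, 2, 6, 9] / [3, 4] / [5, 8] / [7];  Q = [1, 2, 6, 7] / [3, 5] / [4, 8] / [9]
Final shape: (4, 2, 2, 1).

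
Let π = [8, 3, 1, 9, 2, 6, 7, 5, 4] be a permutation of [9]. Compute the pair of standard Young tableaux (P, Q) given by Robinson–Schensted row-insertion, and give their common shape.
P = [1, 2, 4, 7] / [3, 5] / [6, 9] / [8];  Q = [1, 4, 6, 7] / [2, 5] / [3, 8] / [9];  common shape = (4, 2, 2, 1)

Row-insert the values π_1, π_2, … into P one at a time, bumping the leftmost entry strictly greater than the inserted value down to the next row. The recording tableau Q records, in position (i, j), the step at which that cell was added to P.
  Insert 8 (step 1): P = [8];  Q = [1]
  Insert 3 (step 2): P = [3] / [8];  Q = [1] / [2]
  Insert 1 (step 3): P = [1] / [3] / [8];  Q = [1] / [2] / [3]
  Insert 9 (step 4): P = [1, 9] / [3] / [8];  Q = [1, 4] / [2] / [3]
  Insert 2 (step 5): P = [1, 2] / [3, 9] / [8];  Q = [1, 4] / [2, 5] / [3]
  Insert 6 (step 6): P = [1, 2, 6] / [3, 9] / [8];  Q = [1, 4, 6] / [2, 5] / [3]
  Insert 7 (step 7): P = [1, 2, 6, 7] / [3, 9] / [8];  Q = [1, 4, 6, 7] / [2, 5] / [3]
  Insert 5 (step 8): P = [1, 2, 5, 7] / [3, 6] / [8, 9];  Q = [1, 4, 6, 7] / [2, 5] / [3, 8]
  Insert 4 (step 9): P = [1, 2, 4, 7] / [3, 5] / [6, 9] / [8];  Q = [1, 4, 6, 7] / [2, 5] / [3, 8] / [9]
Final shape: (4, 2, 2, 1).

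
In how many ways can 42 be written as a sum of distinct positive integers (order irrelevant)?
q(42) = 1426

A partition into distinct parts is a strictly decreasing sequence summing to n. The recurrence d(n, m) = d(n, m−1) + d(n−m, m−1) (use part m at most once) with q(n) = d(n, n) gives q(42) = 1426. (Euler's theorem: # distinct-part partitions = # odd-part partitions.)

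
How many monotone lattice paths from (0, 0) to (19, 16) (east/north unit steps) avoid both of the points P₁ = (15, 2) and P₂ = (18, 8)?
Number of paths = 4045555131

Inclusion–exclusion. Total paths: C(35, 19) = 4059928950. Through P₁: C(17, 15)·C(18, 4) = 416160. Through P₂: C(26, 18)·C(9, 1) = 14060475. Since P₁ is strictly southwest of P₂, a monotone path through both must visit P₁ then P₂; paths through both = C(17, 15)·C(9, 3)·C(9, 1) = 102816. Avoid both = 4059928950 − 416160 − 14060475 + 102816 = 4045555131.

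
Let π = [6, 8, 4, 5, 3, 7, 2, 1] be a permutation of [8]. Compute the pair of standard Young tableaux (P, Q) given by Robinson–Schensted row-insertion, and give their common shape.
P = [1, 5, 7] / [2, 8] / [3] / [4] / [6];  Q = [1, 2, 6] / [3, 4] / [5] / [7] / [8];  common shape = (3, 2, 1, 1, 1)

Row-insert the values π_1, π_2, … into P one at a time, bumping the leftmost entry strictly greater than the inserted value down to the next row. The recording tableau Q records, in position (i, j), the step at which that cell was added to P.
  Insert 6 (step 1): P = [6];  Q = [1]
  Insert 8 (step 2): P = [6, 8];  Q = [1, 2]
  Insert 4 (step 3): P = [4, 8] / [6];  Q = [1, 2] / [3]
  Insert 5 (step 4): P = [4, 5] / [6, 8];  Q = [1, 2] / [3, 4]
  Insert 3 (step 5): P = [3, 5] / [4, 8] / [6];  Q = [1, 2] / [3, 4] / [5]
  Insert 7 (step 6): P = [3, 5, 7] / [4, 8] / [6];  Q = [1, 2, 6] / [3, 4] / [5]
  Insert 2 (step 7): P = [2, 5, 7] / [3, 8] / [4] / [6];  Q = [1, 2, 6] / [3, 4] / [5] / [7]
  Insert 1 (step 8): P = [1, 5, 7] / [2, 8] / [3] / [4] / [6];  Q = [1, 2, 6] / [3, 4] / [5] / [7] / [8]
Final shape: (3, 2, 1, 1, 1).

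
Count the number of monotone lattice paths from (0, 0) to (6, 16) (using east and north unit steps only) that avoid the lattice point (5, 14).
Number of paths = 39729

Total paths from (0, 0) to (6, 16): C(22, 6) = 74613. Paths through (5, 14): (paths (0, 0) → (5, 14)) × (paths (5, 14) → (6, 16)) = C(19, 5) · C(3, 1) = 11628 · 3 = 34884. Avoidance count = 74613 − 34884 = 39729.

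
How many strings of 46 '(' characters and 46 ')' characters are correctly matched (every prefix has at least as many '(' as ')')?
C_46 = 8740328711533173390046320

These balanced parentheses are counted by the Catalan number C_n = (1/(n + 1)) · C(2n, n). For n = 46: C_46 = (1/47) · C(92, 46) = 410795449442059149332177040/47 = 8740328711533173390046320.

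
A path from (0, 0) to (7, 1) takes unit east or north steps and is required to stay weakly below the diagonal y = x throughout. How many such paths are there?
Number of paths = 7

By the reflection principle (André's argument), the number of monotone paths to (7, 1) with n ≤ m that never go above y = x is C(8, 7) − C(8, 8) = 8 − 1 = 7.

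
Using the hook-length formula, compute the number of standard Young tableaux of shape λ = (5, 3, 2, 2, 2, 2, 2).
# SYT of shape (5, 3, 2, 2, 2, 2, 2) = 1503684

Hook-length formula: f^λ = n! / Π hook(c), product over all cells c of the Young diagram. For λ = (5, 3, 2, 2, 2, 2, 2), n = 18 boxes. Hook lengths by row (left-to-right, top-to-bottom): [11, 10, 4, 2, 1]; [8, 7, 1]; [6, 5]; [5, 4]; [4, 3]; [3, 2]; [2, 1]. Product of hooks = 4257792000. So f^λ = 18! / 4257792000 = 6402373705728000 / 4257792000 = 1503684.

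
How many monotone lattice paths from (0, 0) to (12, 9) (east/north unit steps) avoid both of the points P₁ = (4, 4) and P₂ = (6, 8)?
Number of paths = 190169

Inclusion–exclusion. Total paths: C(21, 12) = 293930. Through P₁: C(8, 4)·C(13, 8) = 90090. Through P₂: C(14, 6)·C(7, 6) = 21021. Since P₁ is strictly southwest of P₂, a monotone path through both must visit P₁ then P₂; paths through both = C(8, 4)·C(6, 2)·C(7, 6) = 7350. Avoid both = 293930 − 90090 − 21021 + 7350 = 190169.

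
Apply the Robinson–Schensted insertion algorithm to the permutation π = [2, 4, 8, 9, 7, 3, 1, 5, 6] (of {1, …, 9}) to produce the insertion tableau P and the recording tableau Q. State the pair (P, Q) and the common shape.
P = [1, 3, 5, 6] / [2, 7, 9] / [4] / [8];  Q = [1, 2, 3, 4] / [5, 8, 9] / [6] / [7];  common shape = (4, 3, 1, 1)

Row-insert the values π_1, π_2, … into P one at a time, bumping the leftmost entry strictly greater than the inserted value down to the next row. The recording tableau Q records, in position (i, j), the step at which that cell was added to P.
  Insert 2 (step 1): P = [2];  Q = [1]
  Insert 4 (step 2): P = [2, 4];  Q = [1, 2]
  Insert 8 (step 3): P = [2, 4, 8];  Q = [1, 2, 3]
  Insert 9 (step 4): P = [2, 4, 8, 9];  Q = [1, 2, 3, 4]
  Insert 7 (step 5): P = [2, 4, 7, 9] / [8];  Q = [1, 2, 3, 4] / [5]
  Insert 3 (step 6): P = [2, 3, 7, 9] / [4] / [8];  Q = [1, 2, 3, 4] / [5] / [6]
  Insert 1 (step 7): P = [1, 3, 7, 9] / [2] / [4] / [8];  Q = [1, 2, 3, 4] / [5] / [6] / [7]
  Insert 5 (step 8): P = [1, 3, 5, 9] / [2, 7] / [4] / [8];  Q = [1, 2, 3, 4] / [5, 8] / [6] / [7]
  Insert 6 (step 9): P = [1, 3, 5, 6] / [2, 7, 9] / [4] / [8];  Q = [1, 2, 3, 4] / [5, 8, 9] / [6] / [7]
Final shape: (4, 3, 1, 1).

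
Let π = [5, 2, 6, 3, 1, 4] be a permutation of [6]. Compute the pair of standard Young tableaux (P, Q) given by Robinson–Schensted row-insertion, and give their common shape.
P = [1, 3, 4] / [2, 6] / [5];  Q = [1, 3, 6] / [2, 4] / [5];  common shape = (3, 2, 1)

Row-insert the values π_1, π_2, … into P one at a time, bumping the leftmost entry strictly greater than the inserted value down to the next row. The recording tableau Q records, in position (i, j), the step at which that cell was added to P.
  Insert 5 (step 1): P = [5];  Q = [1]
  Insert 2 (step 2): P = [2] / [5];  Q = [1] / [2]
  Insert 6 (step 3): P = [2, 6] / [5];  Q = [1, 3] / [2]
  Insert 3 (step 4): P = [2, 3] / [5, 6];  Q = [1, 3] / [2, 4]
  Insert 1 (step 5): P = [1, 3] / [2, 6] / [5];  Q = [1, 3] / [2, 4] / [5]
  Insert 4 (step 6): P = [1, 3, 4] / [2, 6] / [5];  Q = [1, 3, 6] / [2, 4] / [5]
Final shape: (3, 2, 1).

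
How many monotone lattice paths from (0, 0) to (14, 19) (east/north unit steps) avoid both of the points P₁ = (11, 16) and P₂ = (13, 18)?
Number of paths = 301999890

Inclusion–exclusion. Total paths: C(33, 14) = 818809200. Through P₁: C(27, 11)·C(6, 3) = 260757900. Through P₂: C(31, 13)·C(2, 1) = 412506150. Since P₁ is strictly southwest of P₂, a monotone path through both must visit P₁ then P₂; paths through both = C(27, 11)·C(4, 2)·C(2, 1) = 156454740. Avoid both = 818809200 − 260757900 − 412506150 + 156454740 = 301999890.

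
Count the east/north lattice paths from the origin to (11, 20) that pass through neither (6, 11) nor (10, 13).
Number of paths = 52228155

Inclusion–exclusion. Total paths: C(31, 11) = 84672315. Through P₁: C(17, 6)·C(14, 5) = 24776752. Through P₂: C(23, 10)·C(8, 1) = 9152528. Since P₁ is strictly southwest of P₂, a monotone path through both must visit P₁ then P₂; paths through both = C(17, 6)·C(6, 4)·C(8, 1) = 1485120. Avoid both = 84672315 − 24776752 − 9152528 + 1485120 = 52228155.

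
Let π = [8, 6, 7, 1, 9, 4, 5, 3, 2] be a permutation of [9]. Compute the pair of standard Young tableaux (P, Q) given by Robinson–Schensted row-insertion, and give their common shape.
P = [1, 2, 5] / [3, 7, 9] / [4] / [6] / [8];  Q = [1, 3, 5] / [2, 6, 7] / [4] / [8] / [9];  common shape = (3, 3, 1, 1, 1)

Row-insert the values π_1, π_2, … into P one at a time, bumping the leftmost entry strictly greater than the inserted value down to the next row. The recording tableau Q records, in position (i, j), the step at which that cell was added to P.
  Insert 8 (step 1): P = [8];  Q = [1]
  Insert 6 (step 2): P = [6] / [8];  Q = [1] / [2]
  Insert 7 (step 3): P = [6, 7] / [8];  Q = [1, 3] / [2]
  Insert 1 (step 4): P = [1, 7] / [6] / [8];  Q = [1, 3] / [2] / [4]
  Insert 9 (step 5): P = [1, 7, 9] / [6] / [8];  Q = [1, 3, 5] / [2] / [4]
  Insert 4 (step 6): P = [1, 4, 9] / [6, 7] / [8];  Q = [1, 3, 5] / [2, 6] / [4]
  Insert 5 (step 7): P = [1, 4, 5] / [6, 7, 9] / [8];  Q = [1, 3, 5] / [2, 6, 7] / [4]
  Insert 3 (step 8): P = [1, 3, 5] / [4, 7, 9] / [6] / [8];  Q = [1, 3, 5] / [2, 6, 7] / [4] / [8]
  Insert 2 (step 9): P = [1, 2, 5] / [3, 7, 9] / [4] / [6] / [8];  Q = [1, 3, 5] / [2, 6, 7] / [4] / [8] / [9]
Final shape: (3, 3, 1, 1, 1).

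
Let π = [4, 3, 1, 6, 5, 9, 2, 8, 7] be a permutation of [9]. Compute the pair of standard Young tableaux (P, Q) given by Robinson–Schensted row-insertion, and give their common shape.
P = [1, 2, 7] / [3, 5, 8] / [4, 6, 9];  Q = [1, 4, 6] / [2, 5, 8] / [3, 7, 9];  common shape = (3, 3, 3)

Row-insert the values π_1, π_2, … into P one at a time, bumping the leftmost entry strictly greater than the inserted value down to the next row. The recording tableau Q records, in position (i, j), the step at which that cell was added to P.
  Insert 4 (step 1): P = [4];  Q = [1]
  Insert 3 (step 2): P = [3] / [4];  Q = [1] / [2]
  Insert 1 (step 3): P = [1] / [3] / [4];  Q = [1] / [2] / [3]
  Insert 6 (step 4): P = [1, 6] / [3] / [4];  Q = [1, 4] / [2] / [3]
  Insert 5 (step 5): P = [1, 5] / [3, 6] / [4];  Q = [1, 4] / [2, 5] / [3]
  Insert 9 (step 6): P = [1, 5, 9] / [3, 6] / [4];  Q = [1, 4, 6] / [2, 5] / [3]
  Insert 2 (step 7): P = [1, 2, 9] / [3, 5] / [4, 6];  Q = [1, 4, 6] / [2, 5] / [3, 7]
  Insert 8 (step 8): P = [1, 2, 8] / [3, 5, 9] / [4, 6];  Q = [1, 4, 6] / [2, 5, 8] / [3, 7]
  Insert 7 (step 9): P = [1, 2, 7] / [3, 5, 8] / [4, 6, 9];  Q = [1, 4, 6] / [2, 5, 8] / [3, 7, 9]
Final shape: (3, 3, 3).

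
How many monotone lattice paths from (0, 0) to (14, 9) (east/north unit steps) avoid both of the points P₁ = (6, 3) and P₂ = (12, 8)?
Number of paths = 303452

Inclusion–exclusion. Total paths: C(23, 14) = 817190. Through P₁: C(9, 6)·C(14, 8) = 252252. Through P₂: C(20, 12)·C(3, 2) = 377910. Since P₁ is strictly southwest of P₂, a monotone path through both must visit P₁ then P₂; paths through both = C(9, 6)·C(11, 6)·C(3, 2) = 116424. Avoid both = 817190 − 252252 − 377910 + 116424 = 303452.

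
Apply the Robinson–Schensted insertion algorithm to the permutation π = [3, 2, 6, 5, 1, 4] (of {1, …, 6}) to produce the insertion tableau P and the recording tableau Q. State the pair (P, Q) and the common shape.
P = [1, 4] / [2, 5] / [3, 6];  Q = [1, 3] / [2, 4] / [5, 6];  common shape = (2, 2, 2)

Row-insert the values π_1, π_2, … into P one at a time, bumping the leftmost entry strictly greater than the inserted value down to the next row. The recording tableau Q records, in position (i, j), the step at which that cell was added to P.
  Insert 3 (step 1): P = [3];  Q = [1]
  Insert 2 (step 2): P = [2] / [3];  Q = [1] / [2]
  Insert 6 (step 3): P = [2, 6] / [3];  Q = [1, 3] / [2]
  Insert 5 (step 4): P = [2, 5] / [3, 6];  Q = [1, 3] / [2, 4]
  Insert 1 (step 5): P = [1, 5] / [2, 6] / [3];  Q = [1, 3] / [2, 4] / [5]
  Insert 4 (step 6): P = [1, 4] / [2, 5] / [3, 6];  Q = [1, 3] / [2, 4] / [5, 6]
Final shape: (2, 2, 2).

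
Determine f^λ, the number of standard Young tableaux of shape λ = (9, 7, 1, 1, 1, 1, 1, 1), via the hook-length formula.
# SYT of shape (9, 7, 1, 1, 1, 1, 1, 1) = 86178015

Hook-length formula: f^λ = n! / Π hook(c), product over all cells c of the Young diagram. For λ = (9, 7, 1, 1, 1, 1, 1, 1), n = 22 boxes. Hook lengths by row (left-to-right, top-to-bottom): [16, 9, 8, 7, 6, 5, 4, 2, 1]; [13, 6, 5, 4, 3, 2, 1]; [6]; [5]; [4]; [3]; [2]; [1]. Product of hooks = 13042778112000. So f^λ = 22! / 13042778112000 = 1124000727777607680000 / 13042778112000 = 86178015.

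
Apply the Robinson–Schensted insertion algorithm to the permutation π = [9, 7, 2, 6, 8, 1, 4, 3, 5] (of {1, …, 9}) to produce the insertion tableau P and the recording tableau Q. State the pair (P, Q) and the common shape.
P = [1, 3, 5] / [2, 4, 8] / [6] / [7] / [9];  Q = [1, 4, 5] / [2, 7, 9] / [3] / [6] / [8];  common shape = (3, 3, 1, 1, 1)

Row-insert the values π_1, π_2, … into P one at a time, bumping the leftmost entry strictly greater than the inserted value down to the next row. The recording tableau Q records, in position (i, j), the step at which that cell was added to P.
  Insert 9 (step 1): P = [9];  Q = [1]
  Insert 7 (step 2): P = [7] / [9];  Q = [1] / [2]
  Insert 2 (step 3): P = [2] / [7] / [9];  Q = [1] / [2] / [3]
  Insert 6 (step 4): P = [2, 6] / [7] / [9];  Q = [1, 4] / [2] / [3]
  Insert 8 (step 5): P = [2, 6, 8] / [7] / [9];  Q = [1, 4, 5] / [2] / [3]
  Insert 1 (step 6): P = [1, 6, 8] / [2] / [7] / [9];  Q = [1, 4, 5] / [2] / [3] / [6]
  Insert 4 (step 7): P = [1, 4, 8] / [2, 6] / [7] / [9];  Q = [1, 4, 5] / [2, 7] / [3] / [6]
  Insert 3 (step 8): P = [1, 3, 8] / [2, 4] / [6] / [7] / [9];  Q = [1, 4, 5] / [2, 7] / [3] / [6] / [8]
  Insert 5 (step 9): P = [1, 3, 5] / [2, 4, 8] / [6] / [7] / [9];  Q = [1, 4, 5] / [2, 7, 9] / [3] / [6] / [8]
Final shape: (3, 3, 1, 1, 1).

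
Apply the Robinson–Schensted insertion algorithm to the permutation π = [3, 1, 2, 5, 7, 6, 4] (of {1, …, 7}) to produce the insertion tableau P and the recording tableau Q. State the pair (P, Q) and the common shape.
P = [1, 2, 4, 6] / [3, 5] / [7];  Q = [1, 3, 4, 5] / [2, 6] / [7];  common shape = (4, 2, 1)

Row-insert the values π_1, π_2, … into P one at a time, bumping the leftmost entry strictly greater than the inserted value down to the next row. The recording tableau Q records, in position (i, j), the step at which that cell was added to P.
  Insert 3 (step 1): P = [3];  Q = [1]
  Insert 1 (step 2): P = [1] / [3];  Q = [1] / [2]
  Insert 2 (step 3): P = [1, 2] / [3];  Q = [1, 3] / [2]
  Insert 5 (step 4): P = [1, 2, 5] / [3];  Q = [1, 3, 4] / [2]
  Insert 7 (step 5): P = [1, 2, 5, 7] / [3];  Q = [1, 3, 4, 5] / [2]
  Insert 6 (step 6): P = [1, 2, 5, 6] / [3, 7];  Q = [1, 3, 4, 5] / [2, 6]
  Insert 4 (step 7): P = [1, 2, 4, 6] / [3, 5] / [7];  Q = [1, 3, 4, 5] / [2, 6] / [7]
Final shape: (4, 2, 1).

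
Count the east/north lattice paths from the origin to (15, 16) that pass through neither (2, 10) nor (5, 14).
Number of paths = 298134495

Inclusion–exclusion. Total paths: C(31, 15) = 300540195. Through P₁: C(12, 2)·C(19, 13) = 1790712. Through P₂: C(19, 5)·C(12, 10) = 767448. Since P₁ is strictly southwest of P₂, a monotone path through both must visit P₁ then P₂; paths through both = C(12, 2)·C(7, 3)·C(12, 10) = 152460. Avoid both = 300540195 − 1790712 − 767448 + 152460 = 298134495.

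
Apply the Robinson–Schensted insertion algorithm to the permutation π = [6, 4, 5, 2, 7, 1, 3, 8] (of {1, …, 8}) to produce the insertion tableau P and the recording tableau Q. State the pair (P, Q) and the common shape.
P = [1, 3, 7, 8] / [2, 5] / [4] / [6];  Q = [1, 3, 5, 8] / [2, 7] / [4] / [6];  common shape = (4, 2, 1, 1)

Row-insert the values π_1, π_2, … into P one at a time, bumping the leftmost entry strictly greater than the inserted value down to the next row. The recording tableau Q records, in position (i, j), the step at which that cell was added to P.
  Insert 6 (step 1): P = [6];  Q = [1]
  Insert 4 (step 2): P = [4] / [6];  Q = [1] / [2]
  Insert 5 (step 3): P = [4, 5] / [6];  Q = [1, 3] / [2]
  Insert 2 (step 4): P = [2, 5] / [4] / [6];  Q = [1, 3] / [2] / [4]
  Insert 7 (step 5): P = [2, 5, 7] / [4] / [6];  Q = [1, 3, 5] / [2] / [4]
  Insert 1 (step 6): P = [1, 5, 7] / [2] / [4] / [6];  Q = [1, 3, 5] / [2] / [4] / [6]
  Insert 3 (step 7): P = [1, 3, 7] / [2, 5] / [4] / [6];  Q = [1, 3, 5] / [2, 7] / [4] / [6]
  Insert 8 (step 8): P = [1, 3, 7, 8] / [2, 5] / [4] / [6];  Q = [1, 3, 5, 8] / [2, 7] / [4] / [6]
Final shape: (4, 2, 1, 1).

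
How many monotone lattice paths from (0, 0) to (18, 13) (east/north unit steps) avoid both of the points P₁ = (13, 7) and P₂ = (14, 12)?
Number of paths = 124475935

Inclusion–exclusion. Total paths: C(31, 18) = 206253075. Through P₁: C(20, 13)·C(11, 5) = 35814240. Through P₂: C(26, 14)·C(5, 4) = 48288500. Since P₁ is strictly southwest of P₂, a monotone path through both must visit P₁ then P₂; paths through both = C(20, 13)·C(6, 1)·C(5, 4) = 2325600. Avoid both = 206253075 − 35814240 − 48288500 + 2325600 = 124475935.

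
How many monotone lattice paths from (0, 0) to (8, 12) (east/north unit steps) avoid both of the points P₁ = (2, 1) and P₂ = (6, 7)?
Number of paths = 66036

Inclusion–exclusion. Total paths: C(20, 8) = 125970. Through P₁: C(3, 2)·C(17, 6) = 37128. Through P₂: C(13, 6)·C(7, 2) = 36036. Since P₁ is strictly southwest of P₂, a monotone path through both must visit P₁ then P₂; paths through both = C(3, 2)·C(10, 4)·C(7, 2) = 13230. Avoid both = 125970 − 37128 − 36036 + 13230 = 66036.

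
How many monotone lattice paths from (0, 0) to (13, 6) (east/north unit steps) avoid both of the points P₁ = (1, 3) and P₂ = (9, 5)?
Number of paths = 16202

Inclusion–exclusion. Total paths: C(19, 13) = 27132. Through P₁: C(4, 1)·C(15, 12) = 1820. Through P₂: C(14, 9)·C(5, 4) = 10010. Since P₁ is strictly southwest of P₂, a monotone path through both must visit P₁ then P₂; paths through both = C(4, 1)·C(10, 8)·C(5, 4) = 900. Avoid both = 27132 − 1820 − 10010 + 900 = 16202.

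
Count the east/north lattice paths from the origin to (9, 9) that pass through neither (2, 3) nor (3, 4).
Number of paths = 24530

Inclusion–exclusion. Total paths: C(18, 9) = 48620. Through P₁: C(5, 2)·C(13, 7) = 17160. Through P₂: C(7, 3)·C(11, 6) = 16170. Since P₁ is strictly southwest of P₂, a monotone path through both must visit P₁ then P₂; paths through both = C(5, 2)·C(2, 1)·C(11, 6) = 9240. Avoid both = 48620 − 17160 − 16170 + 9240 = 24530.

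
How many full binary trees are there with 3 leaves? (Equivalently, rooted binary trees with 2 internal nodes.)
C_2 = 2

These full binary trees are counted by the Catalan number C_n = (1/(n + 1)) · C(2n, n). For n = 2: C_2 = (1/3) · C(4, 2) = 6/3 = 2.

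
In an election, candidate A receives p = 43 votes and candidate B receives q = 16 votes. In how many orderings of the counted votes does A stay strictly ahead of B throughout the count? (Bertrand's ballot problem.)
Strict-lead orderings = 50207556642705

Total orderings of the 59 votes with 43 for A: C(59, 43) = 109712808959985. By the Bertrand ballot formula (Cycle Lemma / reflection principle), the number of orderings in which A is strictly ahead of B throughout is (p − q)/(p + q) · C(p + q, p) = (43 − 16)/(43 + 16) · 109712808959985 = 50207556642705.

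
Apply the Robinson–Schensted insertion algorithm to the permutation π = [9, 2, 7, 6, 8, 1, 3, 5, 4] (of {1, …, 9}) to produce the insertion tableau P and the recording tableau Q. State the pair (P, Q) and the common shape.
P = [1, 3, 4] / [2, 5, 8] / [6] / [7] / [9];  Q = [1, 3, 5] / [2, 7, 8] / [4] / [6] / [9];  common shape = (3, 3, 1, 1, 1)

Row-insert the values π_1, π_2, … into P one at a time, bumping the leftmost entry strictly greater than the inserted value down to the next row. The recording tableau Q records, in position (i, j), the step at which that cell was added to P.
  Insert 9 (step 1): P = [9];  Q = [1]
  Insert 2 (step 2): P = [2] / [9];  Q = [1] / [2]
  Insert 7 (step 3): P = [2, 7] / [9];  Q = [1, 3] / [2]
  Insert 6 (step 4): P = [2, 6] / [7] / [9];  Q = [1, 3] / [2] / [4]
  Insert 8 (step 5): P = [2, 6, 8] / [7] / [9];  Q = [1, 3, 5] / [2] / [4]
  Insert 1 (step 6): P = [1, 6, 8] / [2] / [7] / [9];  Q = [1, 3, 5] / [2] / [4] / [6]
  Insert 3 (step 7): P = [1, 3, 8] / [2, 6] / [7] / [9];  Q = [1, 3, 5] / [2, 7] / [4] / [6]
  Insert 5 (step 8): P = [1, 3, 5] / [2, 6, 8] / [7] / [9];  Q = [1, 3, 5] / [2, 7, 8] / [4] / [6]
  Insert 4 (step 9): P = [1, 3, 4] / [2, 5, 8] / [6] / [7] / [9];  Q = [1, 3, 5] / [2, 7, 8] / [4] / [6] / [9]
Final shape: (3, 3, 1, 1, 1).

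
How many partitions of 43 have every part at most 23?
p(43, parts ≤ 23) = 61174

Use the recurrence p(n, m) = p(n, m−1) + p(n−m, m): either the largest part is < m (count p(n, m−1)) or the largest part is exactly m (remove one copy of m, count p(n−m, m)). With p(0, ·) = 1 this gives p(43, parts ≤ 23) = 61174. (By conjugating Young diagrams, this also counts partitions of 43 into at most 23 parts.)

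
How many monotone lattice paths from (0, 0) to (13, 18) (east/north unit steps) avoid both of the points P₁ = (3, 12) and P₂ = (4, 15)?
Number of paths = 202157115

Inclusion–exclusion. Total paths: C(31, 13) = 206253075. Through P₁: C(15, 3)·C(16, 10) = 3643640. Through P₂: C(19, 4)·C(12, 9) = 852720. Since P₁ is strictly southwest of P₂, a monotone path through both must visit P₁ then P₂; paths through both = C(15, 3)·C(4, 1)·C(12, 9) = 400400. Avoid both = 206253075 − 3643640 − 852720 + 400400 = 202157115.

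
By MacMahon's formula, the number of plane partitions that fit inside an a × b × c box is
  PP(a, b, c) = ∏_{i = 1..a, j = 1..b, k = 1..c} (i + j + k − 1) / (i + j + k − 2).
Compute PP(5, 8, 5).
PP(5, 8, 5) = 235234907908

Evaluate the triple product over i = 1..5, j = 1..8, k = 1..5. The factors are (2/1) · (3/2) · (4/3) · (5/4) · (6/5) · (3/2) · (4/3) · (5/4) · … (200 factors total). The numerators and denominators telescope so the product is an integer; carrying out the multiplication exactly gives PP(5, 8, 5) = 235234907908.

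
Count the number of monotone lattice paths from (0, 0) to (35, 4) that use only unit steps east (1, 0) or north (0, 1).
Number of paths = 82251

A monotone lattice path from (0, 0) to (35, 4) consists of 35 east steps and 4 north steps in some order, so it is determined by which 35 of the 39 steps are east. The count is C(39, 35) = 82251.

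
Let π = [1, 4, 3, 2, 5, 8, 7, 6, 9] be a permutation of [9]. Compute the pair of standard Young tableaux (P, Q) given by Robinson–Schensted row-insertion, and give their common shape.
P = [1, 2, 5, 6, 9] / [3, 7] / [4, 8];  Q = [1, 2, 5, 6, 9] / [3, 7] / [4, 8];  common shape = (5, 2, 2)

Row-insert the values π_1, π_2, … into P one at a time, bumping the leftmost entry strictly greater than the inserted value down to the next row. The recording tableau Q records, in position (i, j), the step at which that cell was added to P.
  Insert 1 (step 1): P = [1];  Q = [1]
  Insert 4 (step 2): P = [1, 4];  Q = [1, 2]
  Insert 3 (step 3): P = [1, 3] / [4];  Q = [1, 2] / [3]
  Insert 2 (step 4): P = [1, 2] / [3] / [4];  Q = [1, 2] / [3] / [4]
  Insert 5 (step 5): P = [1, 2, 5] / [3] / [4];  Q = [1, 2, 5] / [3] / [4]
  Insert 8 (step 6): P = [1, 2, 5, 8] / [3] / [4];  Q = [1, 2, 5, 6] / [3] / [4]
  Insert 7 (step 7): P = [1, 2, 5, 7] / [3, 8] / [4];  Q = [1, 2, 5, 6] / [3, 7] / [4]
  Insert 6 (step 8): P = [1, 2, 5, 6] / [3, 7] / [4, 8];  Q = [1, 2, 5, 6] / [3, 7] / [4, 8]
  Insert 9 (step 9): P = [1, 2, 5, 6, 9] / [3, 7] / [4, 8];  Q = [1, 2, 5, 6, 9] / [3, 7] / [4, 8]
Final shape: (5, 2, 2).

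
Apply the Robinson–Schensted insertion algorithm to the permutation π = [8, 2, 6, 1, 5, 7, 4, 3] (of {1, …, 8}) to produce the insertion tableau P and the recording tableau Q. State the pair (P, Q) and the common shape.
P = [1, 3, 7] / [2, 4] / [5] / [6] / [8];  Q = [1, 3, 6] / [2, 5] / [4] / [7] / [8];  common shape = (3, 2, 1, 1, 1)

Row-insert the values π_1, π_2, … into P one at a time, bumping the leftmost entry strictly greater than the inserted value down to the next row. The recording tableau Q records, in position (i, j), the step at which that cell was added to P.
  Insert 8 (step 1): P = [8];  Q = [1]
  Insert 2 (step 2): P = [2] / [8];  Q = [1] / [2]
  Insert 6 (step 3): P = [2, 6] / [8];  Q = [1, 3] / [2]
  Insert 1 (step 4): P = [1, 6] / [2] / [8];  Q = [1, 3] / [2] / [4]
  Insert 5 (step 5): P = [1, 5] / [2, 6] / [8];  Q = [1, 3] / [2, 5] / [4]
  Insert 7 (step 6): P = [1, 5, 7] / [2, 6] / [8];  Q = [1, 3, 6] / [2, 5] / [4]
  Insert 4 (step 7): P = [1, 4, 7] / [2, 5] / [6] / [8];  Q = [1, 3, 6] / [2, 5] / [4] / [7]
  Insert 3 (step 8): P = [1, 3, 7] / [2, 4] / [5] / [6] / [8];  Q = [1, 3, 6] / [2, 5] / [4] / [7] / [8]
Final shape: (3, 2, 1, 1, 1).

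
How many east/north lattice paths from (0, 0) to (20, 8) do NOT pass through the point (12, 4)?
Number of paths = 2207205

Total paths from (0, 0) to (20, 8): C(28, 20) = 3108105. Paths through (12, 4): (paths (0, 0) → (12, 4)) × (paths (12, 4) → (20, 8)) = C(16, 12) · C(12, 8) = 1820 · 495 = 900900. Avoidance count = 3108105 − 900900 = 2207205.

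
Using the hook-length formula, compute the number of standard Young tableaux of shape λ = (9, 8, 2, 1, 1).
# SYT of shape (9, 8, 2, 1, 1) = 38459610

Hook-length formula: f^λ = n! / Π hook(c), product over all cells c of the Young diagram. For λ = (9, 8, 2, 1, 1), n = 21 boxes. Hook lengths by row (left-to-right, top-to-bottom): [13, 10, 8, 7, 6, 5, 4, 3, 1]; [11, 8, 6, 5, 4, 3, 2, 1]; [4, 1]; [2]; [1]. Product of hooks = 1328431104000. So f^λ = 21! / 1328431104000 = 51090942171709440000 / 1328431104000 = 38459610.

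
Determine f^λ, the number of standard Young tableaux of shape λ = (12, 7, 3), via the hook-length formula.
# SYT of shape (12, 7, 3) = 17587350

Hook-length formula: f^λ = n! / Π hook(c), product over all cells c of the Young diagram. For λ = (12, 7, 3), n = 22 boxes. Hook lengths by row (left-to-right, top-to-bottom): [14, 13, 12, 10, 9, 8, 7, 5, 4, 3, 2, 1]; [8, 7, 6, 4, 3, 2, 1]; [3, 2, 1]. Product of hooks = 63909612748800. So f^λ = 22! / 63909612748800 = 1124000727777607680000 / 63909612748800 = 17587350.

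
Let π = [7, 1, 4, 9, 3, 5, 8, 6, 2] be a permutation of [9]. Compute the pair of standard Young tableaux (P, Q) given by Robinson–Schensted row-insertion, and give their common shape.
P = [1, 2, 5, 6] / [3, 8] / [4, 9] / [7];  Q = [1, 3, 4, 7] / [2, 6] / [5, 8] / [9];  common shape = (4, 2, 2, 1)

Row-insert the values π_1, π_2, … into P one at a time, bumping the leftmost entry strictly greater than the inserted value down to the next row. The recording tableau Q records, in position (i, j), the step at which that cell was added to P.
  Insert 7 (step 1): P = [7];  Q = [1]
  Insert 1 (step 2): P = [1] / [7];  Q = [1] / [2]
  Insert 4 (step 3): P = [1, 4] / [7];  Q = [1, 3] / [2]
  Insert 9 (step 4): P = [1, 4, 9] / [7];  Q = [1, 3, 4] / [2]
  Insert 3 (step 5): P = [1, 3, 9] / [4] / [7];  Q = [1, 3, 4] / [2] / [5]
  Insert 5 (step 6): P = [1, 3, 5] / [4, 9] / [7];  Q = [1, 3, 4] / [2, 6] / [5]
  Insert 8 (step 7): P = [1, 3, 5, 8] / [4, 9] / [7];  Q = [1, 3, 4, 7] / [2, 6] / [5]
  Insert 6 (step 8): P = [1, 3, 5, 6] / [4, 8] / [7, 9];  Q = [1, 3, 4, 7] / [2, 6] / [5, 8]
  Insert 2 (step 9): P = [1, 2, 5, 6] / [3, 8] / [4, 9] / [7];  Q = [1, 3, 4, 7] / [2, 6] / [5, 8] / [9]
Final shape: (4, 2, 2, 1).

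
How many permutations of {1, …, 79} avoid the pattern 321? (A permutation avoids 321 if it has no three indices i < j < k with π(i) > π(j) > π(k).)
C_79 = 289450081175264899454283846029490767264392230

These 321-avoiding permutations are counted by the Catalan number C_n = (1/(n + 1)) · C(2n, n). For n = 79: C_79 = (1/80) · C(158, 79) = 23156006494021191956342707682359261381151378400/80 = 289450081175264899454283846029490767264392230.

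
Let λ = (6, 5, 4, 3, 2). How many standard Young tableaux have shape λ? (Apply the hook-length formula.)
# SYT of shape (6, 5, 4, 3, 2) = 141892608

Hook-length formula: f^λ = n! / Π hook(c), product over all cells c of the Young diagram. For λ = (6, 5, 4, 3, 2), n = 20 boxes. Hook lengths by row (left-to-right, top-to-bottom): [10, 9, 7, 5, 3, 1]; [8, 7, 5, 3, 1]; [6, 5, 3, 1]; [4, 3, 1]; [2, 1]. Product of hooks = 17146080000. So f^λ = 20! / 17146080000 = 2432902008176640000 / 17146080000 = 141892608.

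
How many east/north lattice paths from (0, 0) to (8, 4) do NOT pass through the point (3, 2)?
Number of paths = 285

Total paths from (0, 0) to (8, 4): C(12, 8) = 495. Paths through (3, 2): (paths (0, 0) → (3, 2)) × (paths (3, 2) → (8, 4)) = C(5, 3) · C(7, 5) = 10 · 21 = 210. Avoidance count = 495 − 210 = 285.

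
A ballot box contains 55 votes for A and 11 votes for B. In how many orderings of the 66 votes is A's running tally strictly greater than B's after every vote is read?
Strict-lead orderings = 716055197312

Total orderings of the 66 votes with 55 for A: C(66, 55) = 1074082795968. By the Bertrand ballot formula (Cycle Lemma / reflection principle), the number of orderings in which A is strictly ahead of B throughout is (p − q)/(p + q) · C(p + q, p) = (55 − 11)/(55 + 11) · 1074082795968 = 716055197312.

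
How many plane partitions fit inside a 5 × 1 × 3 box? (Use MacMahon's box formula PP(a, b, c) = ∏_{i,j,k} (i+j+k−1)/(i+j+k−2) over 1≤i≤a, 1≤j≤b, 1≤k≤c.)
PP(5, 1, 3) = 56

Evaluate the triple product over i = 1..5, j = 1..1, k = 1..3. The factors are (2/1) · (3/2) · (4/3) · (3/2) · (4/3) · (5/4) · (4/3) · (5/4) · … (15 factors total). The numerators and denominators telescope so the product is an integer; carrying out the multiplication exactly gives PP(5, 1, 3) = 56.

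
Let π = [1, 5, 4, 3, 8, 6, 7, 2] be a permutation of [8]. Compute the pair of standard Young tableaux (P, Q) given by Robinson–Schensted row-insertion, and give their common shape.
P = [1, 2, 6, 7] / [3, 8] / [4] / [5];  Q = [1, 2, 5, 7] / [3, 6] / [4] / [8];  common shape = (4, 2, 1, 1)

Row-insert the values π_1, π_2, … into P one at a time, bumping the leftmost entry strictly greater than the inserted value down to the next row. The recording tableau Q records, in position (i, j), the step at which that cell was added to P.
  Insert 1 (step 1): P = [1];  Q = [1]
  Insert 5 (step 2): P = [1, 5];  Q = [1, 2]
  Insert 4 (step 3): P = [1, 4] / [5];  Q = [1, 2] / [3]
  Insert 3 (step 4): P = [1, 3] / [4] / [5];  Q = [1, 2] / [3] / [4]
  Insert 8 (step 5): P = [1, 3, 8] / [4] / [5];  Q = [1, 2, 5] / [3] / [4]
  Insert 6 (step 6): P = [1, 3, 6] / [4, 8] / [5];  Q = [1, 2, 5] / [3, 6] / [4]
  Insert 7 (step 7): P = [1, 3, 6, 7] / [4, 8] / [5];  Q = [1, 2, 5, 7] / [3, 6] / [4]
  Insert 2 (step 8): P = [1, 2, 6, 7] / [3, 8] / [4] / [5];  Q = [1, 2, 5, 7] / [3, 6] / [4] / [8]
Final shape: (4, 2, 1, 1).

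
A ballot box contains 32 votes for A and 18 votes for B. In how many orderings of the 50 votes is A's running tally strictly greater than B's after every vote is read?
Strict-lead orderings = 5054988087457

Total orderings of the 50 votes with 32 for A: C(50, 32) = 18053528883775. By the Bertrand ballot formula (Cycle Lemma / reflection principle), the number of orderings in which A is strictly ahead of B throughout is (p − q)/(p + q) · C(p + q, p) = (32 − 18)/(32 + 18) · 18053528883775 = 5054988087457.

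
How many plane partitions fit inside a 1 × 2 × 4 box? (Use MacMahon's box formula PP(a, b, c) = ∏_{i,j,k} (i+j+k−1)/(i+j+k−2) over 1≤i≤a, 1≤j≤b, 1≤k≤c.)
PP(1, 2, 4) = 15

Evaluate the triple product over i = 1..1, j = 1..2, k = 1..4. The factors are (2/1) · (3/2) · (4/3) · (5/4) · (3/2) · (4/3) · (5/4) · (6/5). The numerators and denominators telescope so the product is an integer; carrying out the multiplication exactly gives PP(1, 2, 4) = 15.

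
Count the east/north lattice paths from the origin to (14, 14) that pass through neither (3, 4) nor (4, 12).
Number of paths = 27672210

Inclusion–exclusion. Total paths: C(28, 14) = 40116600. Through P₁: C(7, 3)·C(21, 11) = 12345060. Through P₂: C(16, 4)·C(12, 10) = 120120. Since P₁ is strictly southwest of P₂, a monotone path through both must visit P₁ then P₂; paths through both = C(7, 3)·C(9, 1)·C(12, 10) = 20790. Avoid both = 40116600 − 12345060 − 120120 + 20790 = 27672210.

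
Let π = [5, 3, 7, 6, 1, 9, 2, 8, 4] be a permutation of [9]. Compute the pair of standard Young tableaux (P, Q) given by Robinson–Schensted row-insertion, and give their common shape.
P = [1, 2, 4] / [3, 6, 8] / [5, 7, 9];  Q = [1, 3, 6] / [2, 4, 8] / [5, 7, 9];  common shape = (3, 3, 3)

Row-insert the values π_1, π_2, … into P one at a time, bumping the leftmost entry strictly greater than the inserted value down to the next row. The recording tableau Q records, in position (i, j), the step at which that cell was added to P.
  Insert 5 (step 1): P = [5];  Q = [1]
  Insert 3 (step 2): P = [3] / [5];  Q = [1] / [2]
  Insert 7 (step 3): P = [3, 7] / [5];  Q = [1, 3] / [2]
  Insert 6 (step 4): P = [3, 6] / [5, 7];  Q = [1, 3] / [2, 4]
  Insert 1 (step 5): P = [1, 6] / [3, 7] / [5];  Q = [1, 3] / [2, 4] / [5]
  Insert 9 (step 6): P = [1, 6, 9] / [3, 7] / [5];  Q = [1, 3, 6] / [2, 4] / [5]
  Insert 2 (step 7): P = [1, 2, 9] / [3, 6] / [5, 7];  Q = [1, 3, 6] / [2, 4] / [5, 7]
  Insert 8 (step 8): P = [1, 2, 8] / [3, 6, 9] / [5, 7];  Q = [1, 3, 6] / [2, 4, 8] / [5, 7]
  Insert 4 (step 9): P = [1, 2, 4] / [3, 6, 8] / [5, 7, 9];  Q = [1, 3, 6] / [2, 4, 8] / [5, 7, 9]
Final shape: (3, 3, 3).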